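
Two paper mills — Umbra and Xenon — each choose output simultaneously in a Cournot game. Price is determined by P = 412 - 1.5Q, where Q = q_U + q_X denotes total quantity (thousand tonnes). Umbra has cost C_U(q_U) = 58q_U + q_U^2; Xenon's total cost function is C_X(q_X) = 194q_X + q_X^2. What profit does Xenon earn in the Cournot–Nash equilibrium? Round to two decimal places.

1509.39

Umbra's profit: π_U = (412 - 1.5Q)q_U - (58q_U + q_U²). Setting ∂π_U/∂q_U = 0: 354 - 5q_U - (3/2)(q_X) = 0.
Xenon's profit: π_X = (412 - 1.5Q)q_X - (194q_X + q_X²). Setting ∂π_X/∂q_X = 0: 218 - 5q_X - (3/2)(q_U) = 0.
Best responses: q_U = (354 - (3/2)q_X)/5, q_X = (218 - (3/2)q_U)/5.
Solving the pair: q_U = 444/7, q_X = 172/7.
Price P = 412 - (3/2)·88 = 280.
Xenon's profit: 280·(172/7) - 194·(172/7) - (172/7)² = 1509.3878.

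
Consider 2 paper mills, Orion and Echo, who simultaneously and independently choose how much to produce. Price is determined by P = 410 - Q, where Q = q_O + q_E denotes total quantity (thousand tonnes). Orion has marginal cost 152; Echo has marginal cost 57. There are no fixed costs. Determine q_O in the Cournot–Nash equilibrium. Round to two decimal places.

Orion's profit: π_O = (410 - Q)q_O - (152q_O). Setting ∂π_O/∂q_O = 0: 258 - 2q_O - (q_E) = 0.
Echo's first-order condition: 353 - 2q_E - (q_O) = 0.
Rearranging gives the reaction functions q_O = (258 - q_E)/2 and q_E = (353 - q_O)/2.
Solving the pair: q_O = 163/3, q_E = 448/3.

54.33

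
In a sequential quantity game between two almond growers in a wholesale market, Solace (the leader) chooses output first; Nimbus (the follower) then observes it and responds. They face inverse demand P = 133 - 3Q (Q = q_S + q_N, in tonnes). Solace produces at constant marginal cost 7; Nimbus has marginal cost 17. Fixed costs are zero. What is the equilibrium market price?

41

Solve by backward induction. Given q_S, the follower Nimbus maximises π_N = (133 - 3q_S - 3q_N)q_N - 17q_N.
Follower FOC: 116 - 3q_S - 6q_N = 0, so q_N(q_S) = (116 - 3q_S)/6.
The leader anticipates this reaction. Substituting into P = 133 - 3Q gives P = 75 - (3/2)q_S, so π_S = (75 - (3/2)q_S)q_S - 7q_S.
Maximising: ∂π_S/∂q_S = 68 - 3q_S = 0, giving q_S = 68/3.
Then q_N = (116 - 3·(68/3))/6 = 8.
Total output Q = 92/3, so price P = 133 - 3·(92/3) = 41.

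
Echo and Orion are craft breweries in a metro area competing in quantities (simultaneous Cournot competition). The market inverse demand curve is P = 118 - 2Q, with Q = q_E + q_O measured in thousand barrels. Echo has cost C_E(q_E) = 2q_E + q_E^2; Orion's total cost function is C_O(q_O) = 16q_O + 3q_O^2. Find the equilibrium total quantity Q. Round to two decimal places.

23.86

Echo's profit: π_E = (118 - 2Q)q_E - (2q_E + q_E²). Setting ∂π_E/∂q_E = 0: 116 - 6q_E - 2(q_O) = 0.
Orion's first-order condition: 102 - 10q_O - 2(q_E) = 0.
Rearranging gives the reaction functions q_E = (116 - 2q_O)/6 and q_O = (102 - 2q_E)/10.
Substituting one into the other gives q_E = 239/14 and q_O = 95/14.
Total output Q = 239/14 + 95/14 = 167/7.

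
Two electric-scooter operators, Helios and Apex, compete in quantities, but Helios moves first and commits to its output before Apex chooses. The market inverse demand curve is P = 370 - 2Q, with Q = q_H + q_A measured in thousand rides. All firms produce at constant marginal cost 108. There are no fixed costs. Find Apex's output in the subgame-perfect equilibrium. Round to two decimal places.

32.75

Solve by backward induction. Given q_H, the follower Apex maximises π_A = (370 - 2q_H - 2q_A)q_A - 108q_A.
∂π_A/∂q_A = 262 - 2q_H - 4q_A = 0 gives the reaction function q_A = (262 - 2q_H)/4.
The leader anticipates this reaction. Substituting into P = 370 - 2Q gives P = 239 - q_H, so π_H = (239 - q_H)q_H - 108q_H.
Maximising: ∂π_H/∂q_H = 131 - 2q_H = 0, giving q_H = 131/2.
Then q_A = (262 - 2·(131/2))/4 = 131/4.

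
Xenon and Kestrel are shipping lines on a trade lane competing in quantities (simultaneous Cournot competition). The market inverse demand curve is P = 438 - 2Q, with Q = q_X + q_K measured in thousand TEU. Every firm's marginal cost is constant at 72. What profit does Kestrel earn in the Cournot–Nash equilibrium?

7442

Each firm earns π_i = (438 - 2Q)q_i - 72q_i.
Setting ∂π_i/∂q_i = 0 with rivals' quantities fixed: 366 - 4q_i - 2q_j = 0.
By symmetry each firm produces the same amount; substituting q_j = q_i yields q_i = 366/6 = 61.
Price P = 438 - 2·122 = 194.
Kestrel's profit: (194 - 72)·61 = 7442.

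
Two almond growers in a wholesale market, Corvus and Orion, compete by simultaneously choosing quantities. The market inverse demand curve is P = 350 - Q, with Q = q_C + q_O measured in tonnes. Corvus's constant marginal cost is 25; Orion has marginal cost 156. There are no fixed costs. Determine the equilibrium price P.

Corvus's profit: π_C = (350 - Q)q_C - (25q_C). Setting ∂π_C/∂q_C = 0: 325 - 2q_C - (q_O) = 0.
Orion's profit: π_O = (350 - Q)q_O - (156q_O). Setting ∂π_O/∂q_O = 0: 194 - 2q_O - (q_C) = 0.
Rearranging gives the reaction functions q_C = (325 - q_O)/2 and q_O = (194 - q_C)/2.
Substituting one into the other gives q_C = 152 and q_O = 21.
Total output Q = 173, so price P = 350 - 173 = 177.

177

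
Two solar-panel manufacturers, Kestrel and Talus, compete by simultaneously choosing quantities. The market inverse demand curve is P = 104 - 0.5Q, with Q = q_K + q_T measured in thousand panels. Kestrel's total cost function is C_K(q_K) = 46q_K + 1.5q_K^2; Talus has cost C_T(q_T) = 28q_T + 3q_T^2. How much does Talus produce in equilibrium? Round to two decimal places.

9.91

Kestrel's profit: π_K = (104 - 0.5Q)q_K - (46q_K + (3/2)q_K²). Setting ∂π_K/∂q_K = 0: 58 - 4q_K - (1/2)(q_T) = 0.
Talus's first-order condition: 76 - 7q_T - (1/2)(q_K) = 0.
Rearranging gives the reaction functions q_K = (58 - (1/2)q_T)/4 and q_T = (76 - (1/2)q_K)/7.
Substituting one into the other gives q_K = 1472/111 and q_T = 1100/111.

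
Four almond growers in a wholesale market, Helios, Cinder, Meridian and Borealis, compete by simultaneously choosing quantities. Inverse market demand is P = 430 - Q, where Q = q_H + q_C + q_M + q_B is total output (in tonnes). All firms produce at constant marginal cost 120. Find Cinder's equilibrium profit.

3844

A representative firm's profit is π_i = q_i(430 - Q) - 120q_i.
First-order condition (treating rivals' output as given): 310 - 2q_i - Σ_{j≠i} q_j = 0.
By symmetry each firm produces the same amount; substituting Σ_{j≠i} q_j = 3q_i yields q_i = 310/5 = 62.
Price P = 430 - 248 = 182.
Cinder's profit: (182 - 120)·62 = 3844.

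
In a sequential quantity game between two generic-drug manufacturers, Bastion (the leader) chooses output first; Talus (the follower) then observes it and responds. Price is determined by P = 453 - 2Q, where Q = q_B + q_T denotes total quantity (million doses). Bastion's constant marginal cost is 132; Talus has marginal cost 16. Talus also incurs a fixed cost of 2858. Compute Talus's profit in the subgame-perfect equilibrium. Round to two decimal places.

11128.28

Solve by backward induction. Given q_B, the follower Talus maximises π_T = (453 - 2q_B - 2q_T)q_T - 16q_T.
∂π_T/∂q_T = 437 - 2q_B - 4q_T = 0 gives the reaction function q_T = (437 - 2q_B)/4.
The leader anticipates this reaction. Substituting into P = 453 - 2Q gives P = 469/2 - q_B, so π_B = (469/2 - q_B)q_B - 132q_B.
Maximising: ∂π_B/∂q_B = 205/2 - 2q_B = 0, giving q_B = 205/4.
Then q_T = (437 - 2·(205/4))/4 = 669/8.
Price P = 453 - 2·(1079/8) = 733/4.
Talus's profit: (733/4 - 16)·(669/8) - 2858 = 11128.2813.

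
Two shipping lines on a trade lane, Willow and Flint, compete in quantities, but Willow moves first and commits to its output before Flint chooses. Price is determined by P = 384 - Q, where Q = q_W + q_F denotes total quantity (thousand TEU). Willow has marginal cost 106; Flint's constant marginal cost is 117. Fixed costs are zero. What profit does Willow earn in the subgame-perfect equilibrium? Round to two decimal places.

10440.13

The follower Flint best-responds to any q_W: π_F = (384 - Q)q_F - 117q_F.
Setting the follower's marginal profit to zero, 267 - q_W - 2q_F = 0, i.e. q_F = (267 - q_W)/2.
Willow substitutes q_F(q_W) into its own profit: π_W = q_W(384 - q_W - (267 - q_W)/2) - 106q_W = (501/2 - (1/2)q_W)q_W - 106q_W.
Maximising: ∂π_W/∂q_W = 289/2 - q_W = 0, giving q_W = 289/2.
Then q_F = (267 - 289/2)/2 = 245/4.
Price P = 384 - 823/4 = 713/4.
Willow's profit: (713/4 - 106)·(289/2) = 10440.1250.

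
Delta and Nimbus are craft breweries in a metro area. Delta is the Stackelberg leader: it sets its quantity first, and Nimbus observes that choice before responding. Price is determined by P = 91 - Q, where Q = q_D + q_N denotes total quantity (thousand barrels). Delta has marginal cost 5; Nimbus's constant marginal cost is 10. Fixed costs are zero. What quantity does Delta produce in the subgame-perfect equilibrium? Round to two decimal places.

The follower Nimbus best-responds to any q_D: π_N = (91 - Q)q_N - 10q_N.
Follower FOC: 81 - q_D - 2q_N = 0, so q_N(q_D) = (81 - q_D)/2.
Delta substitutes q_N(q_D) into its own profit: π_D = q_D(91 - q_D - (81 - q_D)/2) - 5q_D = (101/2 - (1/2)q_D)q_D - 5q_D.
Maximising: ∂π_D/∂q_D = 91/2 - q_D = 0, giving q_D = 91/2.
Then q_N = (81 - 91/2)/2 = 71/4.

45.50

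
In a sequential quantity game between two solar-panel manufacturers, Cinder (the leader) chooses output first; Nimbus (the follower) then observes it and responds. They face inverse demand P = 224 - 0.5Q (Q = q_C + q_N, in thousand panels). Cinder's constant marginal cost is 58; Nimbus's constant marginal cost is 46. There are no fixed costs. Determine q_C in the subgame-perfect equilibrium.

Solve by backward induction. Given q_C, the follower Nimbus maximises π_N = (224 - (1/2)q_C - (1/2)q_N)q_N - 46q_N.
Setting the follower's marginal profit to zero, 178 - (1/2)q_C - q_N = 0, i.e. q_N = (178 - (1/2)q_C).
Cinder substitutes q_N(q_C) into its own profit: π_C = q_C(224 - (1/2)q_C - (178 - (1/2)q_C)/2) - 58q_C = (135 - (1/4)q_C)q_C - 58q_C.
Maximising: ∂π_C/∂q_C = 77 - (1/2)q_C = 0, giving q_C = 154.
Then q_N = (178 - (1/2)·154) = 101.

154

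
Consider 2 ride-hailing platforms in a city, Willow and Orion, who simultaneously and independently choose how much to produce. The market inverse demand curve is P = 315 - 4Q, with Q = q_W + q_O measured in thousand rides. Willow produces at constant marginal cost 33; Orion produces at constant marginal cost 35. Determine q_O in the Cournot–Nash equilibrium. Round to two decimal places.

23.17

Willow's profit: π_W = (315 - 4Q)q_W - (33q_W). Setting ∂π_W/∂q_W = 0: 282 - 8q_W - 4(q_O) = 0.
Orion's first-order condition: 280 - 8q_O - 4(q_W) = 0.
Best responses: q_W = (282 - 4q_O)/8, q_O = (280 - 4q_W)/8.
Substituting one into the other gives q_W = 71/3 and q_O = 139/6.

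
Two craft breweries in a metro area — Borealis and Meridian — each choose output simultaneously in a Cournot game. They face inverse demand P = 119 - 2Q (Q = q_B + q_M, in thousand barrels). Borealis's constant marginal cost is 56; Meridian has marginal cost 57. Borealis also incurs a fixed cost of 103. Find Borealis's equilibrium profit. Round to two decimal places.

Borealis's profit: π_B = (119 - 2Q)q_B - (56q_B). Setting ∂π_B/∂q_B = 0: 63 - 4q_B - 2(q_M) = 0.
Meridian's first-order condition: 62 - 4q_M - 2(q_B) = 0.
Best responses: q_B = (63 - 2q_M)/4, q_M = (62 - 2q_B)/4.
Solving the pair: q_B = 32/3, q_M = 61/6.
Price P = 119 - 2·(125/6) = 232/3.
Borealis's profit: (232/3 - 56)·(32/3) - 103 = 1121/9.

124.56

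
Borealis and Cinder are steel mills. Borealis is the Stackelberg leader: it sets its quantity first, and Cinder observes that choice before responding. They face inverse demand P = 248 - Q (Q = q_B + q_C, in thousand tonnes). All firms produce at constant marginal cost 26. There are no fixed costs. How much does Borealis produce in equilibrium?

111

Solve by backward induction. Given q_B, the follower Cinder maximises π_C = (248 - q_B - q_C)q_C - 26q_C.
Setting the follower's marginal profit to zero, 222 - q_B - 2q_C = 0, i.e. q_C = (222 - q_B)/2.
Borealis substitutes q_C(q_B) into its own profit: π_B = q_B(248 - q_B - (222 - q_B)/2) - 26q_B = (137 - (1/2)q_B)q_B - 26q_B.
Maximising: ∂π_B/∂q_B = 111 - q_B = 0, giving q_B = 111.
Then q_C = (222 - 111)/2 = 111/2.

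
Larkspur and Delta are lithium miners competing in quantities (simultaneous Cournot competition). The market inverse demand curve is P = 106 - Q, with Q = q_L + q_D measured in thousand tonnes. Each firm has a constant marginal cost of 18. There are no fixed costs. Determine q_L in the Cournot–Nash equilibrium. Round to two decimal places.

Each firm earns π_i = (106 - Q)q_i - 18q_i.
First-order condition (treating rivals' output as given): 88 - 2q_i - q_j = 0.
With identical firms every q_j equals q_i, so q_j = q_i and 88 = 3q_i, giving q_i = 88/3.

29.33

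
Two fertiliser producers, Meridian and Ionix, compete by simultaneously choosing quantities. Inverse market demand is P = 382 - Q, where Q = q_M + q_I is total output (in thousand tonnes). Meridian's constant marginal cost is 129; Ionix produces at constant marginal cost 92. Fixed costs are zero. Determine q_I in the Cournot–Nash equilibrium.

Meridian's profit: π_M = (382 - Q)q_M - (129q_M). Setting ∂π_M/∂q_M = 0: 253 - 2q_M - (q_I) = 0.
Ionix's first-order condition: 290 - 2q_I - (q_M) = 0.
Rearranging gives the reaction functions q_M = (253 - q_I)/2 and q_I = (290 - q_M)/2.
Substituting one into the other gives q_M = 72 and q_I = 109.

109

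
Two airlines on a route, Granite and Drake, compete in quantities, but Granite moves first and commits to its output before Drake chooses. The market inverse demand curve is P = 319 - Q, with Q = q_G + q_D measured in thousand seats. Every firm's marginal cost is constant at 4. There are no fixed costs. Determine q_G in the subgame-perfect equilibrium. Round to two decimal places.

157.50

The follower Drake best-responds to any q_G: π_D = (319 - Q)q_D - 4q_D.
Setting the follower's marginal profit to zero, 315 - q_G - 2q_D = 0, i.e. q_D = (315 - q_G)/2.
The leader anticipates this reaction. Substituting into P = 319 - Q gives P = 323/2 - (1/2)q_G, so π_G = (323/2 - (1/2)q_G)q_G - 4q_G.
Maximising: ∂π_G/∂q_G = 315/2 - q_G = 0, giving q_G = 315/2.
Then q_D = (315 - 315/2)/2 = 315/4.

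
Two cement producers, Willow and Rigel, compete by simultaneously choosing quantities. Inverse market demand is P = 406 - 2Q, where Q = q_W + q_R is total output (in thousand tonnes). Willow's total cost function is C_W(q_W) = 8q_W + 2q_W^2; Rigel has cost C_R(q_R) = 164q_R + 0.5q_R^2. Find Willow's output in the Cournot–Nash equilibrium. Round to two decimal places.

41.83

Willow's profit: π_W = (406 - 2Q)q_W - (8q_W + 2q_W²). Setting ∂π_W/∂q_W = 0: 398 - 8q_W - 2(q_R) = 0.
Rigel's first-order condition: 242 - 5q_R - 2(q_W) = 0.
Best responses: q_W = (398 - 2q_R)/8, q_R = (242 - 2q_W)/5.
Substituting one into the other gives q_W = 251/6 and q_R = 95/3.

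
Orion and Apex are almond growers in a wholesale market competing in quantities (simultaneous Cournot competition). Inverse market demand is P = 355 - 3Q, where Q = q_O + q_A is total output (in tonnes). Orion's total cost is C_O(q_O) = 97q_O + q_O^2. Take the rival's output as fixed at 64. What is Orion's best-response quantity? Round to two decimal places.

With the rival's output fixed at 64, Orion's profit is π_O = (355 - 3·64 - 3q_O)q_O - (97q_O + q_O²) = (163 - 3q_O)q_O - (97q_O + q_O²).
∂π_O/∂q_O = 66 - 8q_O = 0, so q_O = 33/4.

8.25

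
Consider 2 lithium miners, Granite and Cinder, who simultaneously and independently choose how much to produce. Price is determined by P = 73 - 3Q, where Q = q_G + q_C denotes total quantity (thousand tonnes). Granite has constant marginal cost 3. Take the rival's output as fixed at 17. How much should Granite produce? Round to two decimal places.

3.17

With the rival's output fixed at 17, Granite's profit is π_G = (73 - 3·17 - 3q_G)q_G - (3q_G) = (22 - 3q_G)q_G - (3q_G).
∂π_G/∂q_G = 19 - 6q_G = 0, so q_G = 19/6.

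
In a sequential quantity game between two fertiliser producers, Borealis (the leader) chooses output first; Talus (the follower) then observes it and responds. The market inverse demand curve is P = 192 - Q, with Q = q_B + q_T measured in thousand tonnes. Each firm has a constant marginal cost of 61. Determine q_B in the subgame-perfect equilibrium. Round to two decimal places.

Solve by backward induction. Given q_B, the follower Talus maximises π_T = (192 - q_B - q_T)q_T - 61q_T.
∂π_T/∂q_T = 131 - q_B - 2q_T = 0 gives the reaction function q_T = (131 - q_B)/2.
The leader anticipates this reaction. Substituting into P = 192 - Q gives P = 253/2 - (1/2)q_B, so π_B = (253/2 - (1/2)q_B)q_B - 61q_B.
Leader FOC: 131/2 - q_B = 0, so q_B = 131/2.
Then q_T = (131 - 131/2)/2 = 131/4.

65.50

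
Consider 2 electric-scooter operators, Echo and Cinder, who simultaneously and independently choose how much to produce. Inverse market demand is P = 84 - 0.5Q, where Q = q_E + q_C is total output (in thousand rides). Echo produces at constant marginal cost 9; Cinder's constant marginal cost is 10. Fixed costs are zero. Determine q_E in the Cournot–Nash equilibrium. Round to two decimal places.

50.67

Echo's profit: π_E = (84 - 0.5Q)q_E - (9q_E). Setting ∂π_E/∂q_E = 0: 75 - q_E - (1/2)(q_C) = 0.
Cinder's profit: π_C = (84 - 0.5Q)q_C - (10q_C). Setting ∂π_C/∂q_C = 0: 74 - q_C - (1/2)(q_E) = 0.
So q_E = (75 - (1/2)q_C) and q_C = (74 - (1/2)q_E).
Solving the pair: q_E = 152/3, q_C = 146/3.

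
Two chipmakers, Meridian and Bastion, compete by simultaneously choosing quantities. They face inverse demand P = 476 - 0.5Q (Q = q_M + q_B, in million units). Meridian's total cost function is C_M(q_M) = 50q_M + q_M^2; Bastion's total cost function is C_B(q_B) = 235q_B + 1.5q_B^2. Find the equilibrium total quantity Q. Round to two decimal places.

178.17

Meridian's profit: π_M = (476 - 0.5Q)q_M - (50q_M + q_M²). Setting ∂π_M/∂q_M = 0: 426 - 3q_M - (1/2)(q_B) = 0.
Bastion's first-order condition: 241 - 4q_B - (1/2)(q_M) = 0.
Best responses: q_M = (426 - (1/2)q_B)/3, q_B = (241 - (1/2)q_M)/4.
Solving the pair: q_M = 134.7660, q_B = 43.4043.
Total output Q = 134.7660 + 43.4043 = 178.1702.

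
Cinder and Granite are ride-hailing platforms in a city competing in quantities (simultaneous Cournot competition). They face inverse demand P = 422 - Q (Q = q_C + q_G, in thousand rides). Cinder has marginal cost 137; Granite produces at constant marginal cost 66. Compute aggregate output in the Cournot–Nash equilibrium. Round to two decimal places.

213.67

Cinder's profit: π_C = (422 - Q)q_C - (137q_C). Setting ∂π_C/∂q_C = 0: 285 - 2q_C - (q_G) = 0.
Granite's profit: π_G = (422 - Q)q_G - (66q_G). Setting ∂π_G/∂q_G = 0: 356 - 2q_G - (q_C) = 0.
Best responses: q_C = (285 - q_G)/2, q_G = (356 - q_C)/2.
Substituting one into the other gives q_C = 214/3 and q_G = 427/3.
Total output Q = 214/3 + 427/3 = 641/3.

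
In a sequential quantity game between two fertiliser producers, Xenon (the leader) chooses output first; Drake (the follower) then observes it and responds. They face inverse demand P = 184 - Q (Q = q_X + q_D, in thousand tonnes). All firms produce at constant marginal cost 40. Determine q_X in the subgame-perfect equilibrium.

Solve by backward induction. Given q_X, the follower Drake maximises π_D = (184 - q_X - q_D)q_D - 40q_D.
Setting the follower's marginal profit to zero, 144 - q_X - 2q_D = 0, i.e. q_D = (144 - q_X)/2.
Xenon substitutes q_D(q_X) into its own profit: π_X = q_X(184 - q_X - (144 - q_X)/2) - 40q_X = (112 - (1/2)q_X)q_X - 40q_X.
Maximising: ∂π_X/∂q_X = 72 - q_X = 0, giving q_X = 72.
Then q_D = (144 - 72)/2 = 36.

72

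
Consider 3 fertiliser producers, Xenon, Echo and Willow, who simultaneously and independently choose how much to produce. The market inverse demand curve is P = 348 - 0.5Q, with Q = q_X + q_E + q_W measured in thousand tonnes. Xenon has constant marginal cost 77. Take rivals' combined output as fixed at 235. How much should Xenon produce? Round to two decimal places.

With rivals' combined output fixed at 235, Xenon's profit is π_X = (348 - (1/2)·235 - (1/2)q_X)q_X - (77q_X) = (461/2 - (1/2)q_X)q_X - (77q_X).
∂π_X/∂q_X = 307/2 - q_X = 0, so q_X = 307/2.

153.50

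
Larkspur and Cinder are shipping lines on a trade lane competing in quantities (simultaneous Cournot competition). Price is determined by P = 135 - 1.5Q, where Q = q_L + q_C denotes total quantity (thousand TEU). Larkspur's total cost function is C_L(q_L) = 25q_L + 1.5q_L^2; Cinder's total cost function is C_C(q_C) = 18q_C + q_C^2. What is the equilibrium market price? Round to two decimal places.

Larkspur's profit: π_L = (135 - 1.5Q)q_L - (25q_L + (3/2)q_L²). Setting ∂π_L/∂q_L = 0: 110 - 6q_L - (3/2)(q_C) = 0.
Cinder's profit: π_C = (135 - 1.5Q)q_C - (18q_C + q_C²). Setting ∂π_C/∂q_C = 0: 117 - 5q_C - (3/2)(q_L) = 0.
Best responses: q_L = (110 - (3/2)q_C)/6, q_C = (117 - (3/2)q_L)/5.
Substituting one into the other gives q_L = 1498/111 and q_C = 716/37.
Total output Q = 32.8468, so price P = 135 - (3/2)·32.8468 = 85.7297.

85.73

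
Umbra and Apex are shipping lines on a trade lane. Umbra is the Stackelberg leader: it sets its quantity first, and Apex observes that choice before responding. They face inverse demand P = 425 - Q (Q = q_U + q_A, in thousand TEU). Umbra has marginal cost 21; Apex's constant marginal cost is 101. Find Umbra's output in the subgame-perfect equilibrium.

242

The follower Apex best-responds to any q_U: π_A = (425 - Q)q_A - 101q_A.
∂π_A/∂q_A = 324 - q_U - 2q_A = 0 gives the reaction function q_A = (324 - q_U)/2.
Umbra substitutes q_A(q_U) into its own profit: π_U = q_U(425 - q_U - (324 - q_U)/2) - 21q_U = (263 - (1/2)q_U)q_U - 21q_U.
Maximising: ∂π_U/∂q_U = 242 - q_U = 0, giving q_U = 242.
Then q_A = (324 - 242)/2 = 41.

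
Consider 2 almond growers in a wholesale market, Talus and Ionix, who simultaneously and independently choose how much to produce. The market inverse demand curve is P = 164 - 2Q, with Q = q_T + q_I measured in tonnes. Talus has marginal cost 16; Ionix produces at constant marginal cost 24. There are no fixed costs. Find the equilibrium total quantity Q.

48

Talus's profit: π_T = (164 - 2Q)q_T - (16q_T). Setting ∂π_T/∂q_T = 0: 148 - 4q_T - 2(q_I) = 0.
Ionix's first-order condition: 140 - 4q_I - 2(q_T) = 0.
Best responses: q_T = (148 - 2q_I)/4, q_I = (140 - 2q_T)/4.
Substituting one into the other gives q_T = 26 and q_I = 22.
Total output Q = 26 + 22 = 48.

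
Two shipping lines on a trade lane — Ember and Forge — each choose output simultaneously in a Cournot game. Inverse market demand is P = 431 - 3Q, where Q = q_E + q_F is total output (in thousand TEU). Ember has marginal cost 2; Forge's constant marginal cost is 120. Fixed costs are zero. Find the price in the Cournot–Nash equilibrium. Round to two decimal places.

184.33

Ember's profit: π_E = (431 - 3Q)q_E - (2q_E). Setting ∂π_E/∂q_E = 0: 429 - 6q_E - 3(q_F) = 0.
Forge's profit: π_F = (431 - 3Q)q_F - (120q_F). Setting ∂π_F/∂q_F = 0: 311 - 6q_F - 3(q_E) = 0.
Rearranging gives the reaction functions q_E = (429 - 3q_F)/6 and q_F = (311 - 3q_E)/6.
Substituting one into the other gives q_E = 547/9 and q_F = 193/9.
Total output Q = 740/9, so price P = 431 - 3·(740/9) = 553/3.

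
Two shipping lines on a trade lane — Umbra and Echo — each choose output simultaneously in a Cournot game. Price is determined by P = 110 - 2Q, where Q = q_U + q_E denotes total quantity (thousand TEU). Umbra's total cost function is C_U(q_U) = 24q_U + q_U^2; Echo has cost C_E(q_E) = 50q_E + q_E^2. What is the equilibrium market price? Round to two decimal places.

73.50

Umbra's profit: π_U = (110 - 2Q)q_U - (24q_U + q_U²). Setting ∂π_U/∂q_U = 0: 86 - 6q_U - 2(q_E) = 0.
Echo's profit: π_E = (110 - 2Q)q_E - (50q_E + q_E²). Setting ∂π_E/∂q_E = 0: 60 - 6q_E - 2(q_U) = 0.
Rearranging gives the reaction functions q_U = (86 - 2q_E)/6 and q_E = (60 - 2q_U)/6.
Solving the pair: q_U = 99/8, q_E = 47/8.
Total output Q = 73/4, so price P = 110 - 2·(73/4) = 147/2.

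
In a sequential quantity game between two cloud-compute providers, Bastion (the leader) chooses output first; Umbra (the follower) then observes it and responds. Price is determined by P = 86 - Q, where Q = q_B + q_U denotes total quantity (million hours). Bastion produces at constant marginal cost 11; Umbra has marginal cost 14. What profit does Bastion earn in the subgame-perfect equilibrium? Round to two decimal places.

The follower Umbra best-responds to any q_B: π_U = (86 - Q)q_U - 14q_U.
Follower FOC: 72 - q_B - 2q_U = 0, so q_U(q_B) = (72 - q_B)/2.
Bastion substitutes q_U(q_B) into its own profit: π_B = q_B(86 - q_B - (72 - q_B)/2) - 11q_B = (50 - (1/2)q_B)q_B - 11q_B.
Maximising: ∂π_B/∂q_B = 39 - q_B = 0, giving q_B = 39.
Then q_U = (72 - 39)/2 = 33/2.
Price P = 86 - 111/2 = 61/2.
Bastion's profit: (61/2 - 11)·39 = 1521/2.

760.50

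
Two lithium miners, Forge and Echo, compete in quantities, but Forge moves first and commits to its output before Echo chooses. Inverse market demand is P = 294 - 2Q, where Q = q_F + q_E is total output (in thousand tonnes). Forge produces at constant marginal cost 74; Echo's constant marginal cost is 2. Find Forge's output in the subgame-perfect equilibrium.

37

The follower Echo best-responds to any q_F: π_E = (294 - 2Q)q_E - 2q_E.
Follower FOC: 292 - 2q_F - 4q_E = 0, so q_E(q_F) = (292 - 2q_F)/4.
The leader anticipates this reaction. Substituting into P = 294 - 2Q gives P = 148 - q_F, so π_F = (148 - q_F)q_F - 74q_F.
Leader FOC: 74 - 2q_F = 0, so q_F = 37.
Then q_E = (292 - 2·37)/4 = 109/2.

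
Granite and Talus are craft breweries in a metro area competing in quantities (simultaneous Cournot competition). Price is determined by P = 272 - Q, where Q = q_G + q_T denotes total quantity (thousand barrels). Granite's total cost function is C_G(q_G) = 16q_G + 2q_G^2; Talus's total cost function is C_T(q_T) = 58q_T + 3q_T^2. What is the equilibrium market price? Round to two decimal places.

211.11

Granite's profit: π_G = (272 - Q)q_G - (16q_G + 2q_G²). Setting ∂π_G/∂q_G = 0: 256 - 6q_G - (q_T) = 0.
Talus's profit: π_T = (272 - Q)q_T - (58q_T + 3q_T²). Setting ∂π_T/∂q_T = 0: 214 - 8q_T - (q_G) = 0.
Rearranging gives the reaction functions q_G = (256 - q_T)/6 and q_T = (214 - q_G)/8.
Substituting one into the other gives q_G = 1834/47 and q_T = 1028/47.
Total output Q = 60.8936, so price P = 272 - 60.8936 = 211.1064.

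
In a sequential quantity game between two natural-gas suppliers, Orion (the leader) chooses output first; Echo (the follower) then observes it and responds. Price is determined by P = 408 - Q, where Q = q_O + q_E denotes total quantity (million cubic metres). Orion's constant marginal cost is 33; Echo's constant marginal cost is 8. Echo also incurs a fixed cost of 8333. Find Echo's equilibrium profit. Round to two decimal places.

The follower Echo best-responds to any q_O: π_E = (408 - Q)q_E - 8q_E.
∂π_E/∂q_E = 400 - q_O - 2q_E = 0 gives the reaction function q_E = (400 - q_O)/2.
Orion substitutes q_E(q_O) into its own profit: π_O = q_O(408 - q_O - (400 - q_O)/2) - 33q_O = (208 - (1/2)q_O)q_O - 33q_O.
The leader's first-order condition 175 - q_O = 0 yields q_O = 175.
Then q_E = (400 - 175)/2 = 225/2.
Price P = 408 - 575/2 = 241/2.
Echo's profit: (241/2 - 8)·(225/2) - 8333 = 4323.2500.

4323.25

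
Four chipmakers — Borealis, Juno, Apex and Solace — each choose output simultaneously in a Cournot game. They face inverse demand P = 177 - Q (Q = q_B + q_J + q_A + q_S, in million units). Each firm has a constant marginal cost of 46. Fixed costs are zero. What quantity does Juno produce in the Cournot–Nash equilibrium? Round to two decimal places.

26.20

Each firm earns π_i = (177 - Q)q_i - 46q_i.
First-order condition (treating rivals' output as given): 131 - 2q_i - Σ_{j≠i} q_j = 0.
With identical firms every q_j equals q_i, so Σ_{j≠i} q_j = 3q_i and 131 = 5q_i, giving q_i = 131/5.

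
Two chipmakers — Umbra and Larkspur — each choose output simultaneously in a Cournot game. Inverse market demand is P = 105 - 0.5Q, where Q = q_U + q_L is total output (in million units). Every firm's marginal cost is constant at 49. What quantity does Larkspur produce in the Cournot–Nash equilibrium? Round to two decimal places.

Each firm earns π_i = (105 - 0.5Q)q_i - 49q_i.
First-order condition (treating rivals' output as given): 56 - q_i - (1/2)q_j = 0.
With identical firms every q_j equals q_i, so q_j = q_i and 56 = (3/2)q_i, giving q_i = 112/3.

37.33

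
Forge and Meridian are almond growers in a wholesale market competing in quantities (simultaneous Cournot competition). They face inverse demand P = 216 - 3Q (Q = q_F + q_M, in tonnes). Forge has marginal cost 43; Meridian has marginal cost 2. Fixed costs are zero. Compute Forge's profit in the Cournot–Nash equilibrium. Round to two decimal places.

645.33

Forge's profit: π_F = (216 - 3Q)q_F - (43q_F). Setting ∂π_F/∂q_F = 0: 173 - 6q_F - 3(q_M) = 0.
Meridian's profit: π_M = (216 - 3Q)q_M - (2q_M). Setting ∂π_M/∂q_M = 0: 214 - 6q_M - 3(q_F) = 0.
Rearranging gives the reaction functions q_F = (173 - 3q_M)/6 and q_M = (214 - 3q_F)/6.
Substituting one into the other gives q_F = 44/3 and q_M = 85/3.
Price P = 216 - 3·43 = 87.
Forge's profit: (87 - 43)·(44/3) = 1936/3.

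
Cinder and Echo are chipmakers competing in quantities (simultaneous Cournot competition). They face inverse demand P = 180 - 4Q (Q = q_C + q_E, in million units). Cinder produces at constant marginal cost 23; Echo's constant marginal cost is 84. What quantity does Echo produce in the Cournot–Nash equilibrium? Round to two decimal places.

Cinder's profit: π_C = (180 - 4Q)q_C - (23q_C). Setting ∂π_C/∂q_C = 0: 157 - 8q_C - 4(q_E) = 0.
Echo's profit: π_E = (180 - 4Q)q_E - (84q_E). Setting ∂π_E/∂q_E = 0: 96 - 8q_E - 4(q_C) = 0.
So q_C = (157 - 4q_E)/8 and q_E = (96 - 4q_C)/8.
Solving the pair: q_C = 109/6, q_E = 35/12.

2.92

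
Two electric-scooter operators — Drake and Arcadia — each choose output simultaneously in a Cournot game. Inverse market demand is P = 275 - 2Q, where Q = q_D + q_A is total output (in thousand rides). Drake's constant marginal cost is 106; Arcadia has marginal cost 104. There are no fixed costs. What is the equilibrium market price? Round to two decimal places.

161.67

Drake's profit: π_D = (275 - 2Q)q_D - (106q_D). Setting ∂π_D/∂q_D = 0: 169 - 4q_D - 2(q_A) = 0.
Arcadia's first-order condition: 171 - 4q_A - 2(q_D) = 0.
Best responses: q_D = (169 - 2q_A)/4, q_A = (171 - 2q_D)/4.
Solving the pair: q_D = 167/6, q_A = 173/6.
Total output Q = 170/3, so price P = 275 - 2·(170/3) = 485/3.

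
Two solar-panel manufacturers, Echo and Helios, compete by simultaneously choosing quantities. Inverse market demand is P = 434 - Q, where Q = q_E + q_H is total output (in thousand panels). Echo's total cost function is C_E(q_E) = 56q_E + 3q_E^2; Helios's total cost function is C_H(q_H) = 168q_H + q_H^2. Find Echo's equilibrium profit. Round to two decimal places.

6462.09

Echo's profit: π_E = (434 - Q)q_E - (56q_E + 3q_E²). Setting ∂π_E/∂q_E = 0: 378 - 8q_E - (q_H) = 0.
Helios's first-order condition: 266 - 4q_H - (q_E) = 0.
Rearranging gives the reaction functions q_E = (378 - q_H)/8 and q_H = (266 - q_E)/4.
Substituting one into the other gives q_E = 1246/31 and q_H = 1750/31.
Price P = 434 - 96.6452 = 337.3548.
Echo's profit: 337.3548·(1246/31) - 56·(1246/31) - 3(1246/31)² = 6462.0853.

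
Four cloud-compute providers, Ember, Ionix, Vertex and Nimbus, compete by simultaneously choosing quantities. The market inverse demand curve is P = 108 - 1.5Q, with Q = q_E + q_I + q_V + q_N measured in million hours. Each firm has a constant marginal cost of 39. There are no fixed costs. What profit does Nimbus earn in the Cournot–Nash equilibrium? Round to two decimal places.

Each firm earns π_i = (108 - 1.5Q)q_i - 39q_i.
Setting ∂π_i/∂q_i = 0 with rivals' quantities fixed: 69 - 3q_i - (3/2)·Σ_{j≠i} q_j = 0.
By symmetry each firm produces the same amount; substituting Σ_{j≠i} q_j = 3q_i yields q_i = 69/(15/2) = 46/5.
Price P = 108 - (3/2)·(184/5) = 264/5.
Nimbus's profit: (264/5 - 39)·(46/5) = 126.9600.

126.96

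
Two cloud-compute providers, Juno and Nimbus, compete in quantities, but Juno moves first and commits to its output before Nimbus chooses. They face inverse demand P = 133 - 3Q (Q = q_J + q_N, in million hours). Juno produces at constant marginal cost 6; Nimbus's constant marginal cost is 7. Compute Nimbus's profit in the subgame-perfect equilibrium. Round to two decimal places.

320.33

Solve by backward induction. Given q_J, the follower Nimbus maximises π_N = (133 - 3q_J - 3q_N)q_N - 7q_N.
Follower FOC: 126 - 3q_J - 6q_N = 0, so q_N(q_J) = (126 - 3q_J)/6.
The leader anticipates this reaction. Substituting into P = 133 - 3Q gives P = 70 - (3/2)q_J, so π_J = (70 - (3/2)q_J)q_J - 6q_J.
Maximising: ∂π_J/∂q_J = 64 - 3q_J = 0, giving q_J = 64/3.
Then q_N = (126 - 3·(64/3))/6 = 31/3.
Price P = 133 - 3·(95/3) = 38.
Nimbus's profit: (38 - 7)·(31/3) = 961/3.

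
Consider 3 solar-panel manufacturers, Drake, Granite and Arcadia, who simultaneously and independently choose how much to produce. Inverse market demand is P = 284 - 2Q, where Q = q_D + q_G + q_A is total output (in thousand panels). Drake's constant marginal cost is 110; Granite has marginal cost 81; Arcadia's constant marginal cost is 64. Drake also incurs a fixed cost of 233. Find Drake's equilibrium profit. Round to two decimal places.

73.28

Drake's profit: π_D = (284 - 2Q)q_D - (110q_D). Setting ∂π_D/∂q_D = 0: 174 - 4q_D - 2(q_G + q_A) = 0.
Granite's profit: π_G = (284 - 2Q)q_G - (81q_G). Setting ∂π_G/∂q_G = 0: 203 - 4q_G - 2(q_D + q_A) = 0.
Arcadia's first-order condition: 220 - 4q_A - 2(q_D + q_G) = 0.
Adding the 3 conditions: 597 − 4Q − 4Q = 0, i.e. Q = 597/8.
Back-substituting: q_D = (174 − 597/4)/2 = 99/8, q_G = (203 − 597/4)/2 = 215/8, q_A = (220 − 597/4)/2 = 283/8.
Price P = 284 - 2·(597/8) = 539/4.
Drake's profit: (539/4 - 110)·(99/8) - 233 = 73.2813.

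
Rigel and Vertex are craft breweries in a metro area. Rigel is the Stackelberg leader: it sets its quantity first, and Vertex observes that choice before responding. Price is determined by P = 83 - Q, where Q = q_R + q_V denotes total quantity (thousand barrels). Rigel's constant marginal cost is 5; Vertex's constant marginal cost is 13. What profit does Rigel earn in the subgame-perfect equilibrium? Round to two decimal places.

924.50

Solve by backward induction. Given q_R, the follower Vertex maximises π_V = (83 - q_R - q_V)q_V - 13q_V.
Follower FOC: 70 - q_R - 2q_V = 0, so q_V(q_R) = (70 - q_R)/2.
The leader anticipates this reaction. Substituting into P = 83 - Q gives P = 48 - (1/2)q_R, so π_R = (48 - (1/2)q_R)q_R - 5q_R.
The leader's first-order condition 43 - q_R = 0 yields q_R = 43.
Then q_V = (70 - 43)/2 = 27/2.
Price P = 83 - 113/2 = 53/2.
Rigel's profit: (53/2 - 5)·43 = 1849/2.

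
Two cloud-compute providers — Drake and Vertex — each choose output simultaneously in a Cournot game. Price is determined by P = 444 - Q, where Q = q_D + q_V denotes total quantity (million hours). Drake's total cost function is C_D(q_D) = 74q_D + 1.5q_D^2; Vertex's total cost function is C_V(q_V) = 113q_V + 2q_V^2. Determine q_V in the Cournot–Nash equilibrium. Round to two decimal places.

44.31

Drake's profit: π_D = (444 - Q)q_D - (74q_D + (3/2)q_D²). Setting ∂π_D/∂q_D = 0: 370 - 5q_D - (q_V) = 0.
Vertex's profit: π_V = (444 - Q)q_V - (113q_V + 2q_V²). Setting ∂π_V/∂q_V = 0: 331 - 6q_V - (q_D) = 0.
Rearranging gives the reaction functions q_D = (370 - q_V)/5 and q_V = (331 - q_D)/6.
Substituting one into the other gives q_D = 1889/29 and q_V = 1285/29.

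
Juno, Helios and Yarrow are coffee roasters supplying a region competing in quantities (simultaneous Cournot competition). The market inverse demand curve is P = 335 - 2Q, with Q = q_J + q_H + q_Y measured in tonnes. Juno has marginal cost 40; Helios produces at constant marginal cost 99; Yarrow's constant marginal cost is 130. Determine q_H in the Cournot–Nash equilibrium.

26

Juno's profit: π_J = (335 - 2Q)q_J - (40q_J). Setting ∂π_J/∂q_J = 0: 295 - 4q_J - 2(q_H + q_Y) = 0.
Helios's profit: π_H = (335 - 2Q)q_H - (99q_H). Setting ∂π_H/∂q_H = 0: 236 - 4q_H - 2(q_J + q_Y) = 0.
Yarrow's first-order condition: 205 - 4q_Y - 2(q_J + q_H) = 0.
Adding the 3 first-order conditions: 736 − 8Q = 0, so Q = 92.
Back-substituting: q_J = (295 − 184)/2 = 111/2, q_H = (236 − 184)/2 = 26, q_Y = (205 − 184)/2 = 21/2.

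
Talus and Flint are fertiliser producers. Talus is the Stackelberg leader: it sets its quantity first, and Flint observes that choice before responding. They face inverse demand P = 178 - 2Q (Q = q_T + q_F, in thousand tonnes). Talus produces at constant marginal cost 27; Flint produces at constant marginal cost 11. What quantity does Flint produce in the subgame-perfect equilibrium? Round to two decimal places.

24.88

Solve by backward induction. Given q_T, the follower Flint maximises π_F = (178 - 2q_T - 2q_F)q_F - 11q_F.
∂π_F/∂q_F = 167 - 2q_T - 4q_F = 0 gives the reaction function q_F = (167 - 2q_T)/4.
Talus substitutes q_F(q_T) into its own profit: π_T = q_T(178 - 2q_T - (167 - 2q_T)/2) - 27q_T = (189/2 - q_T)q_T - 27q_T.
Leader FOC: 135/2 - 2q_T = 0, so q_T = 135/4.
Then q_F = (167 - 2·(135/4))/4 = 199/8.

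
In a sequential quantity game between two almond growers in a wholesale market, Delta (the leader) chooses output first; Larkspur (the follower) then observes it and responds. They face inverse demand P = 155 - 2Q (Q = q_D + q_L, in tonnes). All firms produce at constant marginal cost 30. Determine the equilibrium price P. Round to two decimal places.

61.25

The follower Larkspur best-responds to any q_D: π_L = (155 - 2Q)q_L - 30q_L.
Follower FOC: 125 - 2q_D - 4q_L = 0, so q_L(q_D) = (125 - 2q_D)/4.
Delta substitutes q_L(q_D) into its own profit: π_D = q_D(155 - 2q_D - (125 - 2q_D)/2) - 30q_D = (185/2 - q_D)q_D - 30q_D.
Leader FOC: 125/2 - 2q_D = 0, so q_D = 125/4.
Then q_L = (125 - 2·(125/4))/4 = 125/8.
Total output Q = 375/8, so price P = 155 - 2·(375/8) = 245/4.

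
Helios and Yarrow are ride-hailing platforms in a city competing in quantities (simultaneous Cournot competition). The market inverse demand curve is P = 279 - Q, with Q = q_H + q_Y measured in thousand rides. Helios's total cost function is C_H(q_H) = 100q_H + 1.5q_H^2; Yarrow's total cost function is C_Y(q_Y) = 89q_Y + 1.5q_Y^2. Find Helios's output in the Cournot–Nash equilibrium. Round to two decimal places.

29.38

Helios's profit: π_H = (279 - Q)q_H - (100q_H + (3/2)q_H²). Setting ∂π_H/∂q_H = 0: 179 - 5q_H - (q_Y) = 0.
Yarrow's profit: π_Y = (279 - Q)q_Y - (89q_Y + (3/2)q_Y²). Setting ∂π_Y/∂q_Y = 0: 190 - 5q_Y - (q_H) = 0.
Rearranging gives the reaction functions q_H = (179 - q_Y)/5 and q_Y = (190 - q_H)/5.
Substituting one into the other gives q_H = 235/8 and q_Y = 257/8.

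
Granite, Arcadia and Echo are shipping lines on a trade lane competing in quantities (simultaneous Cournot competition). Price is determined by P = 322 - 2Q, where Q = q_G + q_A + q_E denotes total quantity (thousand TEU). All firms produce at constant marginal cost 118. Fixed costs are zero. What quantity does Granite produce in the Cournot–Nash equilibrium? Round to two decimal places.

25.50

A representative firm's profit is π_i = q_i(322 - 2Q) - 118q_i.
First-order condition (treating rivals' output as given): 204 - 4q_i - 2·Σ_{j≠i} q_j = 0.
By symmetry each firm produces the same amount; substituting Σ_{j≠i} q_j = 2q_i yields q_i = 204/8 = 51/2.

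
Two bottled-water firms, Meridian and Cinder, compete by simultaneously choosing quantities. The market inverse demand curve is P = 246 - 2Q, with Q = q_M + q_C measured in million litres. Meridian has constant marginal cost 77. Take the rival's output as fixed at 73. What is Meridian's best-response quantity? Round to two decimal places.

With the rival's output fixed at 73, Meridian's profit is π_M = (246 - 2·73 - 2q_M)q_M - (77q_M) = (100 - 2q_M)q_M - (77q_M).
∂π_M/∂q_M = 23 - 4q_M = 0, so q_M = 23/4.

5.75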